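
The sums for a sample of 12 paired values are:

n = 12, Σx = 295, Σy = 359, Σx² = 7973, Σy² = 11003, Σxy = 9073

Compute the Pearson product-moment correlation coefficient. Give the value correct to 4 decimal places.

0.5687

r = (nΣxy − ΣxΣy) / √[(nΣx² − (Σx)²)(nΣy² − (Σy)²)]
Numerator: 12×9073 − 295×359 = 2971
Denominator: √[(95676 − 87025)(132036 − 128881)] = √[8651 × 3155] = 5224.3569
r = 2971 / 5224.3569 ≈ 0.5687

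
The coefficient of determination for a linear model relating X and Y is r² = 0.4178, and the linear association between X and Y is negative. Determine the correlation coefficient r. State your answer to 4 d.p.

-0.6464

|r| = √0.4178 = 0.6464
The association is negative, so r = −0.6464.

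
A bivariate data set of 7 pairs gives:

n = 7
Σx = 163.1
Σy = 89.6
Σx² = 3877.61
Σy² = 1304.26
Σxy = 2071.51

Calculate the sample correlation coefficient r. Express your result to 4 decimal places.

-0.1465

r = (nΣxy − ΣxΣy) / √[(nΣx² − (Σx)²)(nΣy² − (Σy)²)]
Numerator: 7×2071.51 − 163.1×89.6 = -113.19
Denominator: √[(27143.27 − 26601.61)(9129.82 − 8028.16)] = √[541.66 × 1101.66] = 772.4799
r = -113.19 / 772.4799 ≈ -0.1465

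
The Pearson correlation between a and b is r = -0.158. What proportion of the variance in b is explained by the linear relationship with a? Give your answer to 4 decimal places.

r² = (-0.158)² = 0.0250

0.0250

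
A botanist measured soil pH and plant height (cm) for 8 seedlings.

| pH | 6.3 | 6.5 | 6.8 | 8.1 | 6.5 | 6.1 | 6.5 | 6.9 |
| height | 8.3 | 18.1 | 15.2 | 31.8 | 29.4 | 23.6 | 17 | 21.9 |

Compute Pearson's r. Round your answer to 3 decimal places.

n = 8, Σx = 53.7, Σy = 165.3, Σx² = 363.11, Σy² = 3828.71, Σxy = 1127.55
nΣxy − ΣxΣy = 9020.4 − 8876.61 = 143.79
nΣx² − (Σx)² = 2904.88 − 2883.69 = 21.19; nΣy² − (Σy)² = 30629.68 − 27324.09 = 3305.59
r = 143.79 / √(21.19 × 3305.59) = 143.79 / 264.6610 ≈ 0.543

0.543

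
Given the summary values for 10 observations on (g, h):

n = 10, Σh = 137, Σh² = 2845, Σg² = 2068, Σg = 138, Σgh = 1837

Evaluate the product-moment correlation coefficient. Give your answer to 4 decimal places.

r = (nΣgh − ΣgΣh) / √[(nΣg² − (Σg)²)(nΣh² − (Σh)²)]
Numerator: 10×1837 − 138×137 = -536
Denominator: √[(20680 − 19044)(28450 − 18769)] = √[1636 × 9681] = 3979.7131
r = -536 / 3979.7131 ≈ -0.1347

-0.1347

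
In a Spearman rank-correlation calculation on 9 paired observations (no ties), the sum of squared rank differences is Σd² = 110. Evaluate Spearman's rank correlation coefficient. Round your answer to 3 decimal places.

ρ = 1 − 6Σd² / [n(n²−1)] = 1 − 6×110 / (9×80)
  = 1 − 660/720 = 1 − 0.9167 ≈ 0.083

0.083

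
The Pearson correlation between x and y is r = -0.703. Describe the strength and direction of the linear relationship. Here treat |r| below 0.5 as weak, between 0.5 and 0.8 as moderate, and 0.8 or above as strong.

moderate negative

r = -0.703 < 0 so the relationship is negative.
|r| = 0.703, which falls in the moderate range.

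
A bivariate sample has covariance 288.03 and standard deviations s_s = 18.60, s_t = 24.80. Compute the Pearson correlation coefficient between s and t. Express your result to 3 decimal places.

r = Cov(s,t) / (s_s · s_t) = 288.03 / (18.60 × 24.80)
  = 288.03 / 461.2800 ≈ 0.624

0.624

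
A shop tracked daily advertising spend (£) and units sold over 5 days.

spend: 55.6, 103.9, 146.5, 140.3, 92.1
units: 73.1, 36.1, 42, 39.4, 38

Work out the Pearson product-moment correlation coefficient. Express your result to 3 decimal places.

-0.704

n = 5, Σx = 538.4, Σy = 228.6, Σx² = 63515.32, Σy² = 11407.18, Σxy = 22995.77
nΣxy − ΣxΣy = 114978.85 − 123078.24 = -8099.39
nΣx² − (Σx)² = 317576.6 − 289874.56 = 27702.04; nΣy² − (Σy)² = 57035.9 − 52257.96 = 4777.94
r = -8099.39 / √(27702.04 × 4777.94) = -8099.39 / 11504.7245 ≈ -0.704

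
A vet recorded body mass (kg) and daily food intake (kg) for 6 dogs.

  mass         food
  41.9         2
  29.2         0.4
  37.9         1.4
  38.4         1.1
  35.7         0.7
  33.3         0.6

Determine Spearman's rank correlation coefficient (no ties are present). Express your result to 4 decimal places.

Rank mass: 6, 1, 4, 5, 3, 2
Rank food: 6, 1, 5, 4, 3, 2
d = rank(mass) − rank(food): 0, 0, -1, 1, 0, 0; Σd² = 2
ρ = 1 − 6Σd² / [n(n²−1)] = 1 − 6×2 / (6×35) = 1 − 12/210 ≈ 0.9429

0.9429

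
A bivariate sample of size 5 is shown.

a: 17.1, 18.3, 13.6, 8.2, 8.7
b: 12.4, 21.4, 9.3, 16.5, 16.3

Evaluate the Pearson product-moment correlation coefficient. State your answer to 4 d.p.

0.0808

n = 5, Σa = 65.9, Σb = 75.9, Σa² = 955.19, Σb² = 1236.15, Σab = 1007.25
nΣab − ΣaΣb = 5036.25 − 5001.81 = 34.44
nΣa² − (Σa)² = 4775.95 − 4342.81 = 433.14; nΣb² − (Σb)² = 6180.75 − 5760.81 = 419.94
r = 34.44 / √(433.14 × 419.94) = 34.44 / 426.4889 ≈ 0.0808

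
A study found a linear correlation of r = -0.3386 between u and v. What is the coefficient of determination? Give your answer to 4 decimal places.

r² = (-0.3386)² = 0.1146

0.1146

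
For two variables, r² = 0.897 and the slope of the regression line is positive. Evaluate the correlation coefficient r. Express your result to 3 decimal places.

|r| = √0.897 = 0.947
The association is positive, so r = 0.947.

0.947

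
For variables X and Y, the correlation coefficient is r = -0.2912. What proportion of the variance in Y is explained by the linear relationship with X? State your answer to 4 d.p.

r² = (-0.2912)² = 0.0848

0.0848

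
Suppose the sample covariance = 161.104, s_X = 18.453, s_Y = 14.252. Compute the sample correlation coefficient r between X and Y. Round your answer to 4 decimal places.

0.6126

r = Cov(X,Y) / (s_X · s_Y) = 161.104 / (18.453 × 14.252)
  = 161.104 / 262.9922 ≈ 0.6126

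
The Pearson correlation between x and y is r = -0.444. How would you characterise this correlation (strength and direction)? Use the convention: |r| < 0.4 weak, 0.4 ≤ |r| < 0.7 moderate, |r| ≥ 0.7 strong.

moderate negative

r = -0.444 < 0 so the relationship is negative.
|r| = 0.444, which falls in the moderate range.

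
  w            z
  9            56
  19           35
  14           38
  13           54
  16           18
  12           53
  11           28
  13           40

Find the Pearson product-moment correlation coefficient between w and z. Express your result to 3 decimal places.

-0.523

n = 8, Σw = 107, Σz = 322, Σw² = 1497, Σz² = 14238, Σwz = 4155
nΣwz − ΣwΣz = 33240 − 34454 = -1214
nΣw² − (Σw)² = 11976 − 11449 = 527; nΣz² − (Σz)² = 113904 − 103684 = 10220
r = -1214 / √(527 × 10220) = -1214 / 2320.7628 ≈ -0.523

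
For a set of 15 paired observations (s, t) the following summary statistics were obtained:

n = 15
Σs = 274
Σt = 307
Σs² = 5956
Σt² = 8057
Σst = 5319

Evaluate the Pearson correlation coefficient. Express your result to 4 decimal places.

r = (nΣst − ΣsΣt) / √[(nΣs² − (Σs)²)(nΣt² − (Σt)²)]
Numerator: 15×5319 − 274×307 = -4333
Denominator: √[(89340 − 75076)(120855 − 94249)] = √[14264 × 26606] = 19480.9647
r = -4333 / 19480.9647 ≈ -0.2224

-0.2224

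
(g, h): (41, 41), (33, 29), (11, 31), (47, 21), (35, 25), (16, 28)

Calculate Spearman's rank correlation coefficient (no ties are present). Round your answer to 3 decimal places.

Rank g: 5, 3, 1, 6, 4, 2
Rank h: 6, 4, 5, 1, 2, 3
d = rank(g) − rank(h): -1, -1, -4, 5, 2, -1; Σd² = 48
ρ = 1 − 6Σd² / [n(n²−1)] = 1 − 6×48 / (6×35) = 1 − 288/210 ≈ -0.371

-0.371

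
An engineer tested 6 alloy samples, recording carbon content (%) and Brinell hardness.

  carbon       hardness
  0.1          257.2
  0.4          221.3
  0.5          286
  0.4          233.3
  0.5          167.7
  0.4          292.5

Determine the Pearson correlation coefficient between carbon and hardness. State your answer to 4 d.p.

-0.2196

n = 6, Σx = 2.3, Σy = 1458, Σx² = 0.99, Σy² = 365029.96, Σxy = 551.41
nΣxy − ΣxΣy = 3308.46 − 3353.4 = -44.94
nΣx² − (Σx)² = 5.94 − 5.29 = 0.65; nΣy² − (Σy)² = 2190179.76 − 2125764 = 64415.76
r = -44.94 / √(0.65 × 64415.76) = -44.94 / 204.6222 ≈ -0.2196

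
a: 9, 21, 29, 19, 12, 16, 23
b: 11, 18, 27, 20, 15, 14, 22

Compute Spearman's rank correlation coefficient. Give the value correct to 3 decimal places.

0.929

Rank a: 1, 5, 7, 4, 2, 3, 6
Rank b: 1, 4, 7, 5, 3, 2, 6
d = rank(a) − rank(b): 0, 1, 0, -1, -1, 1, 0; Σd² = 4
ρ = 1 − 6Σd² / [n(n²−1)] = 1 − 6×4 / (7×48) = 1 − 24/336 ≈ 0.929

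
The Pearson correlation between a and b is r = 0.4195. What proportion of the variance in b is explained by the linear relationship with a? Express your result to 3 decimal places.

r² = (0.4195)² = 0.176

0.176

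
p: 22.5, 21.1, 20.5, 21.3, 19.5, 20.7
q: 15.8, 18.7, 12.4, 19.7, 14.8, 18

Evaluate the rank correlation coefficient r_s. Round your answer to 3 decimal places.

0.600

Rank p: 6, 4, 2, 5, 1, 3
Rank q: 3, 5, 1, 6, 2, 4
d = rank(p) − rank(q): 3, -1, 1, -1, -1, -1; Σd² = 14
ρ = 1 − 6Σd² / [n(n²−1)] = 1 − 6×14 / (6×35) = 1 − 84/210 ≈ 0.600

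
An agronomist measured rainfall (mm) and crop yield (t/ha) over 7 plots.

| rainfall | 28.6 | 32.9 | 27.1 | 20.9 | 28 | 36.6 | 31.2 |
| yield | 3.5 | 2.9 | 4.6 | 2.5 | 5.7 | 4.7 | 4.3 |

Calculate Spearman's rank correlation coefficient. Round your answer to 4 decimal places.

0.2143

Rank rainfall: 4, 6, 2, 1, 3, 7, 5
Rank yield: 3, 2, 5, 1, 7, 6, 4
d = rank(rainfall) − rank(yield): 1, 4, -3, 0, -4, 1, 1; Σd² = 44
ρ = 1 − 6Σd² / [n(n²−1)] = 1 − 6×44 / (7×48) = 1 − 264/336 ≈ 0.2143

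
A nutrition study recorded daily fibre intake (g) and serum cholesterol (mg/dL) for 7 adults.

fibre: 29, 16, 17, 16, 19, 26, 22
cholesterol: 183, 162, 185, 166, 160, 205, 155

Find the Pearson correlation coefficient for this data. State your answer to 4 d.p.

n = 7, Σx = 145, Σy = 1216, Σx² = 3163, Σy² = 213164, Σxy = 25480
nΣxy − ΣxΣy = 178360 − 176320 = 2040
nΣx² − (Σx)² = 22141 − 21025 = 1116; nΣy² − (Σy)² = 1492148 − 1478656 = 13492
r = 2040 / √(1116 × 13492) = 2040 / 3880.3443 ≈ 0.5257

0.5257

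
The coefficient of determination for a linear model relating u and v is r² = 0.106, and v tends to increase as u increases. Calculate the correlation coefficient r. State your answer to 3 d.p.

0.326

|r| = √0.106 = 0.326
The association is positive, so r = 0.326.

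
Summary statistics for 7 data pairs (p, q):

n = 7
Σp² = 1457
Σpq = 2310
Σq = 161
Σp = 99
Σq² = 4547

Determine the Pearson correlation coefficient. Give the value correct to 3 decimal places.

0.151

r = (nΣpq − ΣpΣq) / √[(nΣp² − (Σp)²)(nΣq² − (Σq)²)]
Numerator: 7×2310 − 99×161 = 231
Denominator: √[(10199 − 9801)(31829 − 25921)] = √[398 × 5908] = 1533.4223
r = 231 / 1533.4223 ≈ 0.151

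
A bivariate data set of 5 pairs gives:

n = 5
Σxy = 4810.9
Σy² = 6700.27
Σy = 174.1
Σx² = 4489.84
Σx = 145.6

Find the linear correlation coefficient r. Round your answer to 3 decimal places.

-0.648

r = (nΣxy − ΣxΣy) / √[(nΣx² − (Σx)²)(nΣy² − (Σy)²)]
Numerator: 5×4810.9 − 145.6×174.1 = -1294.46
Denominator: √[(22449.2 − 21199.36)(33501.35 − 30310.81)] = √[1249.84 × 3190.54] = 1996.9137
r = -1294.46 / 1996.9137 ≈ -0.648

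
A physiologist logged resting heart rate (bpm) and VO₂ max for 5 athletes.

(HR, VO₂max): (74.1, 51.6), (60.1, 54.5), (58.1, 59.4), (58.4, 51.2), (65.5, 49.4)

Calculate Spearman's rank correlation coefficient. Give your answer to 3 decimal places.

-0.500

Rank HR: 5, 3, 1, 2, 4
Rank VO₂max: 3, 4, 5, 2, 1
d = rank(HR) − rank(VO₂max): 2, -1, -4, 0, 3; Σd² = 30
ρ = 1 − 6Σd² / [n(n²−1)] = 1 − 6×30 / (5×24) = 1 − 180/120 ≈ -0.500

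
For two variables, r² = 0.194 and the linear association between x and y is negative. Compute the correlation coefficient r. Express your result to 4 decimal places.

-0.4405

|r| = √0.194 = 0.4405
The association is negative, so r = −0.4405.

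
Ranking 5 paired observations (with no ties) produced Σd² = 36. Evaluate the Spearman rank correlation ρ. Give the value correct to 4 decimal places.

-0.8000

ρ = 1 − 6Σd² / [n(n²−1)] = 1 − 6×36 / (5×24)
  = 1 − 216/120 = 1 − 1.80000 ≈ -0.8000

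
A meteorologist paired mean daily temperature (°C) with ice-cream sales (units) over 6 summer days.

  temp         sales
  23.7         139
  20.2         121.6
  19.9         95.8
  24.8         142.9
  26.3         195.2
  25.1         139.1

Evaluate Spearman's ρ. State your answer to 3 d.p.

Rank temp: 3, 2, 1, 4, 6, 5
Rank sales: 3, 2, 1, 5, 6, 4
d = rank(temp) − rank(sales): 0, 0, 0, -1, 0, 1; Σd² = 2
ρ = 1 − 6Σd² / [n(n²−1)] = 1 − 6×2 / (6×35) = 1 − 12/210 ≈ 0.943

0.943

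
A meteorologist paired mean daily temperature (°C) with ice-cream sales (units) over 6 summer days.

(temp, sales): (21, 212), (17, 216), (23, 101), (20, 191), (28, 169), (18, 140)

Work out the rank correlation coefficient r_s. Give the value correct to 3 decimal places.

Rank temp: 4, 1, 5, 3, 6, 2
Rank sales: 5, 6, 1, 4, 3, 2
d = rank(temp) − rank(sales): -1, -5, 4, -1, 3, 0; Σd² = 52
ρ = 1 − 6Σd² / [n(n²−1)] = 1 − 6×52 / (6×35) = 1 − 312/210 ≈ -0.486

-0.486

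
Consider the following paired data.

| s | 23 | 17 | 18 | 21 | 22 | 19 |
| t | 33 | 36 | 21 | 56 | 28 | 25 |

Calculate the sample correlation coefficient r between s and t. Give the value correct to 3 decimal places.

0.245

n = 6, Σs = 120, Σt = 199, Σs² = 2428, Σt² = 7371, Σst = 4016
nΣst − ΣsΣt = 24096 − 23880 = 216
nΣs² − (Σs)² = 14568 − 14400 = 168; nΣt² − (Σt)² = 44226 − 39601 = 4625
r = 216 / √(168 × 4625) = 216 / 881.4760 ≈ 0.245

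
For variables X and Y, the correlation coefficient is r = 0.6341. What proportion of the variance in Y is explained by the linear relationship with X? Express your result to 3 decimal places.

r² = (0.6341)² = 0.402

0.402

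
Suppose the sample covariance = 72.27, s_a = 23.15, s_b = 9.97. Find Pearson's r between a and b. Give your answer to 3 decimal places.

0.313

r = Cov(a,b) / (s_a · s_b) = 72.27 / (23.15 × 9.97)
  = 72.27 / 230.8055 ≈ 0.313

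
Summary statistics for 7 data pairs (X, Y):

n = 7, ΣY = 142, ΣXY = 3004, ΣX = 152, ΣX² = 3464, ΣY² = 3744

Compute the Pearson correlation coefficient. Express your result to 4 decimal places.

r = (nΣXY − ΣXΣY) / √[(nΣX² − (ΣX)²)(nΣY² − (ΣY)²)]
Numerator: 7×3004 − 152×142 = -556
Denominator: √[(24248 − 23104)(26208 − 20164)] = √[1144 × 6044] = 2629.5125
r = -556 / 2629.5125 ≈ -0.2114

-0.2114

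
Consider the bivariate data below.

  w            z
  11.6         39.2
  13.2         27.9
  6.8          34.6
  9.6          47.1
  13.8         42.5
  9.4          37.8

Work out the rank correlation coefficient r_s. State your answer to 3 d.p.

0.200

Rank w: 4, 5, 1, 3, 6, 2
Rank z: 4, 1, 2, 6, 5, 3
d = rank(w) − rank(z): 0, 4, -1, -3, 1, -1; Σd² = 28
ρ = 1 − 6Σd² / [n(n²−1)] = 1 − 6×28 / (6×35) = 1 − 168/210 ≈ 0.200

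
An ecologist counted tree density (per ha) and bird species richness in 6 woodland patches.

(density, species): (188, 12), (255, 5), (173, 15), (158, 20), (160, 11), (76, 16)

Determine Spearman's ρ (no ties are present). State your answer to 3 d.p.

-0.771

Rank density: 5, 6, 4, 2, 3, 1
Rank species: 3, 1, 4, 6, 2, 5
d = rank(density) − rank(species): 2, 5, 0, -4, 1, -4; Σd² = 62
ρ = 1 − 6Σd² / [n(n²−1)] = 1 − 6×62 / (6×35) = 1 − 372/210 ≈ -0.771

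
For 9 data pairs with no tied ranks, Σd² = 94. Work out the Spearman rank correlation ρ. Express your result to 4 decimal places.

0.2167

ρ = 1 − 6Σd² / [n(n²−1)] = 1 − 6×94 / (9×80)
  = 1 − 564/720 = 1 − 0.78333 ≈ 0.2167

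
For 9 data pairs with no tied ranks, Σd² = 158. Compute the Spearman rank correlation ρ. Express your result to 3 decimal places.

ρ = 1 − 6Σd² / [n(n²−1)] = 1 − 6×158 / (9×80)
  = 1 − 948/720 = 1 − 1.3167 ≈ -0.317

-0.317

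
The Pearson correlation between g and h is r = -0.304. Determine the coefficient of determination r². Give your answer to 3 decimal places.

r² = (-0.304)² = 0.092

0.092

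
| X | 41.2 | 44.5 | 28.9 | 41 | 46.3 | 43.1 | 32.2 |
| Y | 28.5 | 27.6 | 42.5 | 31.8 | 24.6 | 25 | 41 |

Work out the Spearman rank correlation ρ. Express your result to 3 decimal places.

Rank X: 4, 6, 1, 3, 7, 5, 2
Rank Y: 4, 3, 7, 5, 1, 2, 6
d = rank(X) − rank(Y): 0, 3, -6, -2, 6, 3, -4; Σd² = 110
ρ = 1 − 6Σd² / [n(n²−1)] = 1 − 6×110 / (7×48) = 1 − 660/336 ≈ -0.964

-0.964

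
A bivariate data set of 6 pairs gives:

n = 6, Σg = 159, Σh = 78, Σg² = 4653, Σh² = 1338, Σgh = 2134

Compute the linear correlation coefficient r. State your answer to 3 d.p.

r = (nΣgh − ΣgΣh) / √[(nΣg² − (Σg)²)(nΣh² − (Σh)²)]
Numerator: 6×2134 − 159×78 = 402
Denominator: √[(27918 − 25281)(8028 − 6084)] = √[2637 × 1944] = 2264.1396
r = 402 / 2264.1396 ≈ 0.178

0.178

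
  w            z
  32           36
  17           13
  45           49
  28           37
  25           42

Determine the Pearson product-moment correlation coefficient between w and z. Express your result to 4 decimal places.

0.8242

n = 5, Σw = 147, Σz = 177, Σw² = 4747, Σz² = 6999, Σwz = 5664
nΣwz − ΣwΣz = 28320 − 26019 = 2301
nΣw² − (Σw)² = 23735 − 21609 = 2126; nΣz² − (Σz)² = 34995 − 31329 = 3666
r = 2301 / √(2126 × 3666) = 2301 / 2791.7586 ≈ 0.8242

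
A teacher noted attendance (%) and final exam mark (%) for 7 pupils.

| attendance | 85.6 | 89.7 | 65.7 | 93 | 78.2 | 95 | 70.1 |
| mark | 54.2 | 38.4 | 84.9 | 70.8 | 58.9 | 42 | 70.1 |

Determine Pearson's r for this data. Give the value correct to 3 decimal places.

n = 7, Σx = 577.3, Σy = 419.3, Σx² = 48393.19, Σy² = 26780.07, Σxy = 33756.32
nΣxy − ΣxΣy = 236294.24 − 242061.89 = -5767.65
nΣx² − (Σx)² = 338752.33 − 333275.29 = 5477.04; nΣy² − (Σy)² = 187460.49 − 175812.49 = 11648
r = -5767.65 / √(5477.04 × 11648) = -5767.65 / 7987.2750 ≈ -0.722

-0.722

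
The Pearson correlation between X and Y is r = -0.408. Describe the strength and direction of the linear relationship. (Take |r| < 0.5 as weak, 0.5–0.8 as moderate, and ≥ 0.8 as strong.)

r = -0.408 < 0 so the relationship is negative.
|r| = 0.408, which falls in the weak range.

weak negative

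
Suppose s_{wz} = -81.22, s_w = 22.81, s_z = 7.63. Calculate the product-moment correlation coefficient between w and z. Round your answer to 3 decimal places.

r = Cov(w,z) / (s_w · s_z) = -81.22 / (22.81 × 7.63)
  = -81.22 / 174.0403 ≈ -0.467

-0.467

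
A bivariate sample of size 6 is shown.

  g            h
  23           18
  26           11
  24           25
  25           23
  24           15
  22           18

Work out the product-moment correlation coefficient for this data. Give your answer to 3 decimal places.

n = 6, Σg = 144, Σh = 110, Σg² = 3466, Σh² = 2148, Σgh = 2631
nΣgh − ΣgΣh = 15786 − 15840 = -54
nΣg² − (Σg)² = 20796 − 20736 = 60; nΣh² − (Σh)² = 12888 − 12100 = 788
r = -54 / √(60 × 788) = -54 / 217.4396 ≈ -0.248

-0.248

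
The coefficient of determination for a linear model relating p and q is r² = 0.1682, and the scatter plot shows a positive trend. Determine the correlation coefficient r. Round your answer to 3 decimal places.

|r| = √0.1682 = 0.410
The association is positive, so r = 0.410.

0.410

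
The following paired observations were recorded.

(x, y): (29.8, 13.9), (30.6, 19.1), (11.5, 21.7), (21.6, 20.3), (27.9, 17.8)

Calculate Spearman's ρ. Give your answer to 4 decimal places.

Rank x: 4, 5, 1, 2, 3
Rank y: 1, 3, 5, 4, 2
d = rank(x) − rank(y): 3, 2, -4, -2, 1; Σd² = 34
ρ = 1 − 6Σd² / [n(n²−1)] = 1 − 6×34 / (5×24) = 1 − 204/120 ≈ -0.7000

-0.7000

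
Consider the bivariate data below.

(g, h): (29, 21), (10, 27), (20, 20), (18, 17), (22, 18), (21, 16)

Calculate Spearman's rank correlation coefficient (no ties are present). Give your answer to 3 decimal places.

-0.143

Rank g: 6, 1, 3, 2, 5, 4
Rank h: 5, 6, 4, 2, 3, 1
d = rank(g) − rank(h): 1, -5, -1, 0, 2, 3; Σd² = 40
ρ = 1 − 6Σd² / [n(n²−1)] = 1 − 6×40 / (6×35) = 1 − 240/210 ≈ -0.143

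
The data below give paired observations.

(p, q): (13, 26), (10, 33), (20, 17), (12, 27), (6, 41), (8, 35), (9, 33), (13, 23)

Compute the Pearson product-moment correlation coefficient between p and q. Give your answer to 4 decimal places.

-0.9642

n = 8, Σp = 91, Σq = 235, Σp² = 1163, Σq² = 7307, Σpq = 2454
nΣpq − ΣpΣq = 19632 − 21385 = -1753
nΣp² − (Σp)² = 9304 − 8281 = 1023; nΣq² − (Σq)² = 58456 − 55225 = 3231
r = -1753 / √(1023 × 3231) = -1753 / 1818.0520 ≈ -0.9642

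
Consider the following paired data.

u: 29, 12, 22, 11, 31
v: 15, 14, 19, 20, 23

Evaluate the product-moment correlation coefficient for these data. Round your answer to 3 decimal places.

0.312

n = 5, Σu = 105, Σv = 91, Σu² = 2551, Σv² = 1711, Σuv = 1954
nΣuv − ΣuΣv = 9770 − 9555 = 215
nΣu² − (Σu)² = 12755 − 11025 = 1730; nΣv² − (Σv)² = 8555 − 8281 = 274
r = 215 / √(1730 × 274) = 215 / 688.4911 ≈ 0.312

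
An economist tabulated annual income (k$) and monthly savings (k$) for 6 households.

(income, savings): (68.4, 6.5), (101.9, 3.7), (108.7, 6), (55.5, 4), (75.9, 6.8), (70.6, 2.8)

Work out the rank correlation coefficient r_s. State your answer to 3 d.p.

Rank income: 2, 5, 6, 1, 4, 3
Rank savings: 5, 2, 4, 3, 6, 1
d = rank(income) − rank(savings): -3, 3, 2, -2, -2, 2; Σd² = 34
ρ = 1 − 6Σd² / [n(n²−1)] = 1 − 6×34 / (6×35) = 1 − 204/210 ≈ 0.029

0.029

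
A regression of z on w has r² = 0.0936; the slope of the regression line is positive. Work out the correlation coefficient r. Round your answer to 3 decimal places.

|r| = √0.0936 = 0.306
The association is positive, so r = 0.306.

0.306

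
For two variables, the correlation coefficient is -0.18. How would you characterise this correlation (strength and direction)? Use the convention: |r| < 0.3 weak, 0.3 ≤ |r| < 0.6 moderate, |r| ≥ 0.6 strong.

weak negative

r = -0.18 < 0 so the relationship is negative.
|r| = 0.18, which falls in the weak range.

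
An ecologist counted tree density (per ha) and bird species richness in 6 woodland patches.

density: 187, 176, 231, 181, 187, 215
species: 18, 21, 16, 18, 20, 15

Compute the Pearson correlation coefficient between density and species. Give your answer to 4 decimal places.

n = 6, Σx = 1177, Σy = 108, Σx² = 233261, Σy² = 1970, Σxy = 20981
nΣxy − ΣxΣy = 125886 − 127116 = -1230
nΣx² − (Σx)² = 1399566 − 1385329 = 14237; nΣy² − (Σy)² = 11820 − 11664 = 156
r = -1230 / √(14237 × 156) = -1230 / 1490.2926 ≈ -0.8253

-0.8253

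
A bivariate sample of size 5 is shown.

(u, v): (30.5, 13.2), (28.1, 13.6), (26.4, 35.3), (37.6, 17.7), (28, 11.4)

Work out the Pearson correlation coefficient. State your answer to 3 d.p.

n = 5, Σu = 150.6, Σv = 91.2, Σu² = 4614.58, Σv² = 2048.54, Σuv = 2701.4
nΣuv − ΣuΣv = 13507 − 13734.72 = -227.72
nΣu² − (Σu)² = 23072.9 − 22680.36 = 392.54; nΣv² − (Σv)² = 10242.7 − 8317.44 = 1925.26
r = -227.72 / √(392.54 × 1925.26) = -227.72 / 869.3340 ≈ -0.262

-0.262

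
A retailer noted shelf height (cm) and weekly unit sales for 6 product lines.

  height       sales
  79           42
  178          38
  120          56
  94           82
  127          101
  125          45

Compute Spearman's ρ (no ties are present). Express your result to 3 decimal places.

-0.086

Rank height: 1, 6, 3, 2, 5, 4
Rank sales: 2, 1, 4, 5, 6, 3
d = rank(height) − rank(sales): -1, 5, -1, -3, -1, 1; Σd² = 38
ρ = 1 − 6Σd² / [n(n²−1)] = 1 − 6×38 / (6×35) = 1 − 228/210 ≈ -0.086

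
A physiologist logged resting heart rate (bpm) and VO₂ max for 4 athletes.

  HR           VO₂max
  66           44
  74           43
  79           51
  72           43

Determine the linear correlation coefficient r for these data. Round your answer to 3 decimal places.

0.694

n = 4, Σx = 291, Σy = 181, Σx² = 21257, Σy² = 8235, Σxy = 13211
nΣxy − ΣxΣy = 52844 − 52671 = 173
nΣx² − (Σx)² = 85028 − 84681 = 347; nΣy² − (Σy)² = 32940 − 32761 = 179
r = 173 / √(347 × 179) = 173 / 249.2248 ≈ 0.694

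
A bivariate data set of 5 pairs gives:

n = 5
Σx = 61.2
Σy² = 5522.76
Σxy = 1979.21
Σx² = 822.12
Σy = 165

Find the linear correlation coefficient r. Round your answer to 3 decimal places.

-0.536

r = (nΣxy − ΣxΣy) / √[(nΣx² − (Σx)²)(nΣy² − (Σy)²)]
Numerator: 5×1979.21 − 61.2×165 = -201.95
Denominator: √[(4110.6 − 3745.44)(27613.8 − 27225)] = √[365.16 × 388.8] = 376.7946
r = -201.95 / 376.7946 ≈ -0.536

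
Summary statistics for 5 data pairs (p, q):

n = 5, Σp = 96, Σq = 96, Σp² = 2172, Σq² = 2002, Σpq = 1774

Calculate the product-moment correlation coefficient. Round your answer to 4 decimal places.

-0.3028

r = (nΣpq − ΣpΣq) / √[(nΣp² − (Σp)²)(nΣq² − (Σq)²)]
Numerator: 5×1774 − 96×96 = -346
Denominator: √[(10860 − 9216)(10010 − 9216)] = √[1644 × 794] = 1142.5130
r = -346 / 1142.5130 ≈ -0.3028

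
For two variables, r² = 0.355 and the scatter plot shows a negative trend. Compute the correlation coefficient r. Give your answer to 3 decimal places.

|r| = √0.355 = 0.596
The association is negative, so r = −0.596.

-0.596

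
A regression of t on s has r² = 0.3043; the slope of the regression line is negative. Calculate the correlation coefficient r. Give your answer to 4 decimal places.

-0.5516

|r| = √0.3043 = 0.5516
The association is negative, so r = −0.5516.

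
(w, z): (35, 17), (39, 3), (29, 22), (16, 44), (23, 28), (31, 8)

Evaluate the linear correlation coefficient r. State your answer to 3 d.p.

n = 6, Σw = 173, Σz = 122, Σw² = 5333, Σz² = 3566, Σwz = 2946
nΣwz − ΣwΣz = 17676 − 21106 = -3430
nΣw² − (Σw)² = 31998 − 29929 = 2069; nΣz² − (Σz)² = 21396 − 14884 = 6512
r = -3430 / √(2069 × 6512) = -3430 / 3670.6032 ≈ -0.934

-0.934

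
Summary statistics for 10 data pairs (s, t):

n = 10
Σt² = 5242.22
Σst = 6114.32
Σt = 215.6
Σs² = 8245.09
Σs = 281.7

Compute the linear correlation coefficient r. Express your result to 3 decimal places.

r = (nΣst − ΣsΣt) / √[(nΣs² − (Σs)²)(nΣt² − (Σt)²)]
Numerator: 10×6114.32 − 281.7×215.6 = 408.68
Denominator: √[(82450.9 − 79354.89)(52422.2 − 46483.36)] = √[3096.01 × 5938.84] = 4287.9725
r = 408.68 / 4287.9725 ≈ 0.095

0.095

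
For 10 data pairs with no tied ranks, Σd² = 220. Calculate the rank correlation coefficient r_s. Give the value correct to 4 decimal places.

-0.3333

ρ = 1 − 6Σd² / [n(n²−1)] = 1 − 6×220 / (10×99)
  = 1 − 1320/990 = 1 − 1.33333 ≈ -0.3333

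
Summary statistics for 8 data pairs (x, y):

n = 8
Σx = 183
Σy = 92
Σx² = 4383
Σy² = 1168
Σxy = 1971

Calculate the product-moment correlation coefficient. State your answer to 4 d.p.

-0.9072

r = (nΣxy − ΣxΣy) / √[(nΣx² − (Σx)²)(nΣy² − (Σy)²)]
Numerator: 8×1971 − 183×92 = -1068
Denominator: √[(35064 − 33489)(9344 − 8464)] = √[1575 × 880] = 1177.2850
r = -1068 / 1177.2850 ≈ -0.9072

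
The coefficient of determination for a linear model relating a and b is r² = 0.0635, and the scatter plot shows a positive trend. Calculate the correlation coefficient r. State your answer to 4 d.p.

|r| = √0.0635 = 0.2520
The association is positive, so r = 0.2520.

0.2520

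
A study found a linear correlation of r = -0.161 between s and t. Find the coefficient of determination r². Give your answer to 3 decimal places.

0.026

r² = (-0.161)² = 0.026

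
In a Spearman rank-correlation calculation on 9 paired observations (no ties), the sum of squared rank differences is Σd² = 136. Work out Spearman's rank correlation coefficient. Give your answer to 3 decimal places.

-0.133

ρ = 1 − 6Σd² / [n(n²−1)] = 1 − 6×136 / (9×80)
  = 1 − 816/720 = 1 − 1.1333 ≈ -0.133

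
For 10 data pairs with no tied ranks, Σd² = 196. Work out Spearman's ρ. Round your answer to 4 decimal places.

-0.1879

ρ = 1 − 6Σd² / [n(n²−1)] = 1 − 6×196 / (10×99)
  = 1 − 1176/990 = 1 − 1.18788 ≈ -0.1879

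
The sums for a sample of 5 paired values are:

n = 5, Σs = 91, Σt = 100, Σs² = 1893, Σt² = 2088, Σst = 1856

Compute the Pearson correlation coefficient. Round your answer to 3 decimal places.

0.249

r = (nΣst − ΣsΣt) / √[(nΣs² − (Σs)²)(nΣt² − (Σt)²)]
Numerator: 5×1856 − 91×100 = 180
Denominator: √[(9465 − 8281)(10440 − 10000)] = √[1184 × 440] = 721.7756
r = 180 / 721.7756 ≈ 0.249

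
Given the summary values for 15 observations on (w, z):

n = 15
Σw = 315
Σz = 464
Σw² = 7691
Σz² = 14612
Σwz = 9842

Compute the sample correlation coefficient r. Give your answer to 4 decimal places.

r = (nΣwz − ΣwΣz) / √[(nΣw² − (Σw)²)(nΣz² − (Σz)²)]
Numerator: 15×9842 − 315×464 = 1470
Denominator: √[(115365 − 99225)(219180 − 215296)] = √[16140 × 3884] = 7917.5602
r = 1470 / 7917.5602 ≈ 0.1857

0.1857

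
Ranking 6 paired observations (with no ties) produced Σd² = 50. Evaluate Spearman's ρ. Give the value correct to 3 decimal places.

-0.429

ρ = 1 − 6Σd² / [n(n²−1)] = 1 − 6×50 / (6×35)
  = 1 − 300/210 = 1 − 1.4286 ≈ -0.429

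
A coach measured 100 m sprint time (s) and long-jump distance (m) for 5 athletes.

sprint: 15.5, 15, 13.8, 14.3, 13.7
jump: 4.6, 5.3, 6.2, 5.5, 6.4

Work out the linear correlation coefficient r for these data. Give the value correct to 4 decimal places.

-0.9731

n = 5, Σx = 72.3, Σy = 28, Σx² = 1047.87, Σy² = 158.9, Σxy = 402.69
nΣxy − ΣxΣy = 2013.45 − 2024.4 = -10.95
nΣx² − (Σx)² = 5239.35 − 5227.29 = 12.06; nΣy² − (Σy)² = 794.5 − 784 = 10.5
r = -10.95 / √(12.06 × 10.5) = -10.95 / 11.2530 ≈ -0.9731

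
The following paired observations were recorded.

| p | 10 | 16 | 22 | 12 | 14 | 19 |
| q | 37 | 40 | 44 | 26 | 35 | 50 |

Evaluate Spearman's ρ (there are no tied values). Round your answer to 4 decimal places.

Rank p: 1, 4, 6, 2, 3, 5
Rank q: 3, 4, 5, 1, 2, 6
d = rank(p) − rank(q): -2, 0, 1, 1, 1, -1; Σd² = 8
ρ = 1 − 6Σd² / [n(n²−1)] = 1 − 6×8 / (6×35) = 1 − 48/210 ≈ 0.7714

0.7714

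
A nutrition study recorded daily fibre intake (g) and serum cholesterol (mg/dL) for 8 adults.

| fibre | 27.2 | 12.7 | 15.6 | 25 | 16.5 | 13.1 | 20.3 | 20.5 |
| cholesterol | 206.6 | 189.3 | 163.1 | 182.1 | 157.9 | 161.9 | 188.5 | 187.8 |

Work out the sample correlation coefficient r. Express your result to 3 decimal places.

n = 8, Σx = 150.9, Σy = 1437.2, Σx² = 3045.69, Σy² = 260225.18, Σxy = 27523.18
nΣxy − ΣxΣy = 220185.44 − 216873.48 = 3311.96
nΣx² − (Σx)² = 24365.52 − 22770.81 = 1594.71; nΣy² − (Σy)² = 2081801.44 − 2065543.84 = 16257.6
r = 3311.96 / √(1594.71 × 16257.6) = 3311.96 / 5091.7735 ≈ 0.650

0.650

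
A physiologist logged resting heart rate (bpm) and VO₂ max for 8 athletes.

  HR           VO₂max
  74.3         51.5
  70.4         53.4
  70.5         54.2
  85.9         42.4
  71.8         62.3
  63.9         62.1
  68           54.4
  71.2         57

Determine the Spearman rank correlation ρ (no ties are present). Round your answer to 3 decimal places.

Rank HR: 7, 3, 4, 8, 6, 1, 2, 5
Rank VO₂max: 2, 3, 4, 1, 8, 7, 5, 6
d = rank(HR) − rank(VO₂max): 5, 0, 0, 7, -2, -6, -3, -1; Σd² = 124
ρ = 1 − 6Σd² / [n(n²−1)] = 1 − 6×124 / (8×63) = 1 − 744/504 ≈ -0.476

-0.476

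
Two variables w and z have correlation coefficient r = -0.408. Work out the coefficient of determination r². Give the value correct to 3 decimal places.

r² = (-0.408)² = 0.166

0.166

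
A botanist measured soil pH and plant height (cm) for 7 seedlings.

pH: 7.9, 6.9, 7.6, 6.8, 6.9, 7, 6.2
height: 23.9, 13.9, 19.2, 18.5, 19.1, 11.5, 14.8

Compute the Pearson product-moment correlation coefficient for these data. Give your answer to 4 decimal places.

0.6504

n = 7, Σx = 49.3, Σy = 120.9, Σx² = 349.07, Σy² = 2191.41, Σxy = 860.49
nΣxy − ΣxΣy = 6023.43 − 5960.37 = 63.06
nΣx² − (Σx)² = 2443.49 − 2430.49 = 13; nΣy² − (Σy)² = 15339.87 − 14616.81 = 723.06
r = 63.06 / √(13 × 723.06) = 63.06 / 96.9525 ≈ 0.6504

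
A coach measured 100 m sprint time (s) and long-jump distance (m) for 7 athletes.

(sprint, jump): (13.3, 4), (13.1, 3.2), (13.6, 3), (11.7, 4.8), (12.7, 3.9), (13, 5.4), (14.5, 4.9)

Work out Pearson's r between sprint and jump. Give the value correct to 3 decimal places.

n = 7, Σx = 91.9, Σy = 29.2, Σx² = 1210.89, Σy² = 126.66, Σxy = 382.86
nΣxy − ΣxΣy = 2680.02 − 2683.48 = -3.46
nΣx² − (Σx)² = 8476.23 − 8445.61 = 30.62; nΣy² − (Σy)² = 886.62 − 852.64 = 33.98
r = -3.46 / √(30.62 × 33.98) = -3.46 / 32.2563 ≈ -0.107

-0.107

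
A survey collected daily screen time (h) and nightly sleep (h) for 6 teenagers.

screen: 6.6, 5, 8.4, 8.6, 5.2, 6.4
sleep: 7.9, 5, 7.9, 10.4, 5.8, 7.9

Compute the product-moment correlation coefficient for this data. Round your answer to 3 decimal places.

0.882

n = 6, Σx = 40.2, Σy = 44.9, Σx² = 281.08, Σy² = 354.03, Σxy = 313.66
nΣxy − ΣxΣy = 1881.96 − 1804.98 = 76.98
nΣx² − (Σx)² = 1686.48 − 1616.04 = 70.44; nΣy² − (Σy)² = 2124.18 − 2016.01 = 108.17
r = 76.98 / √(70.44 × 108.17) = 76.98 / 87.2897 ≈ 0.882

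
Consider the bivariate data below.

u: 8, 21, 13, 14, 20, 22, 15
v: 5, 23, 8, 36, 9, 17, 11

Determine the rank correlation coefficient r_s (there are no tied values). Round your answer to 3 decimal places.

0.571

Rank u: 1, 6, 2, 3, 5, 7, 4
Rank v: 1, 6, 2, 7, 3, 5, 4
d = rank(u) − rank(v): 0, 0, 0, -4, 2, 2, 0; Σd² = 24
ρ = 1 − 6Σd² / [n(n²−1)] = 1 − 6×24 / (7×48) = 1 − 144/336 ≈ 0.571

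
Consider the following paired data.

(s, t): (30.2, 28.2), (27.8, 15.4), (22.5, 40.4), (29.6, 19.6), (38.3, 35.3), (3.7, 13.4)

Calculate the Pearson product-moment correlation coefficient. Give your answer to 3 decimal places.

0.477

n = 6, Σs = 152.1, Σt = 152.3, Σs² = 4547.87, Σt² = 4474.37, Σst = 4170.49
nΣst − ΣsΣt = 25022.94 − 23164.83 = 1858.11
nΣs² − (Σs)² = 27287.22 − 23134.41 = 4152.81; nΣt² − (Σt)² = 26846.22 − 23195.29 = 3650.93
r = 1858.11 / √(4152.81 × 3650.93) = 1858.11 / 3893.7923 ≈ 0.477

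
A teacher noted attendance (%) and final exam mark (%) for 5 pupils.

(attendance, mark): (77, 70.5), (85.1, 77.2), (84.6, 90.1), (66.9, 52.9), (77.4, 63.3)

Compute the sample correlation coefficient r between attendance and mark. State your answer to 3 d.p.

0.906

n = 5, Σx = 391, Σy = 354, Σx² = 30794.54, Σy² = 25853.4, Σxy = 28059.11
nΣxy − ΣxΣy = 140295.55 − 138414 = 1881.55
nΣx² − (Σx)² = 153972.7 − 152881 = 1091.7; nΣy² − (Σy)² = 129267 − 125316 = 3951
r = 1881.55 / √(1091.7 × 3951) = 1881.55 / 2076.8502 ≈ 0.906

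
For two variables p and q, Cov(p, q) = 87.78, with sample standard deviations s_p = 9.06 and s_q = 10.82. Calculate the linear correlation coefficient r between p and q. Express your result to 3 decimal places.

r = Cov(p,q) / (s_p · s_q) = 87.78 / (9.06 × 10.82)
  = 87.78 / 98.0292 ≈ 0.895

0.895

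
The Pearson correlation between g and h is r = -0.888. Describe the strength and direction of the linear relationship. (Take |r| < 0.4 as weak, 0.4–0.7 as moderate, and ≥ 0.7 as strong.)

r = -0.888 < 0 so the relationship is negative.
|r| = 0.888, which falls in the strong range.

strong negative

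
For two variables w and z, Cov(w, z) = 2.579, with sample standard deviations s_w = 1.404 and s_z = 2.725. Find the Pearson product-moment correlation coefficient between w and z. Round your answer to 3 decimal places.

r = Cov(w,z) / (s_w · s_z) = 2.579 / (1.404 × 2.725)
  = 2.579 / 3.8259 ≈ 0.674

0.674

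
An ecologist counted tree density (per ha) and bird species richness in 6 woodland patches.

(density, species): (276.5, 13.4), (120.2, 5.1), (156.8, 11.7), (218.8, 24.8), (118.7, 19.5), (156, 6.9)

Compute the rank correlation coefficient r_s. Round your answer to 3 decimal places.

0.314

Rank density: 6, 2, 4, 5, 1, 3
Rank species: 4, 1, 3, 6, 5, 2
d = rank(density) − rank(species): 2, 1, 1, -1, -4, 1; Σd² = 24
ρ = 1 − 6Σd² / [n(n²−1)] = 1 − 6×24 / (6×35) = 1 − 144/210 ≈ 0.314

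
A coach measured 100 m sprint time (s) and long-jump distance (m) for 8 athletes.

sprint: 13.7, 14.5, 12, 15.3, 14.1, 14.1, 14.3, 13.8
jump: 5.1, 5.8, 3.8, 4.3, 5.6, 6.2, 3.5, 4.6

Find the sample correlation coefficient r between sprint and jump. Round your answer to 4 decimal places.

0.2565

n = 8, Σx = 111.8, Σy = 38.9, Σx² = 1568.58, Σy² = 195.79, Σxy = 545.27
nΣxy − ΣxΣy = 4362.16 − 4349.02 = 13.14
nΣx² − (Σx)² = 12548.64 − 12499.24 = 49.4; nΣy² − (Σy)² = 1566.32 − 1513.21 = 53.11
r = 13.14 / √(49.4 × 53.11) = 13.14 / 51.2214 ≈ 0.2565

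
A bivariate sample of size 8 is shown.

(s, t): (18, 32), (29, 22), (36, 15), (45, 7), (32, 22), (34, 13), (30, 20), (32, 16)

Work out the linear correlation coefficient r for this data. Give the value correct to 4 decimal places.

n = 8, Σs = 256, Σt = 147, Σs² = 8590, Σt² = 3091, Σst = 4327
nΣst − ΣsΣt = 34616 − 37632 = -3016
nΣs² − (Σs)² = 68720 − 65536 = 3184; nΣt² − (Σt)² = 24728 − 21609 = 3119
r = -3016 / √(3184 × 3119) = -3016 / 3151.3324 ≈ -0.9571

-0.9571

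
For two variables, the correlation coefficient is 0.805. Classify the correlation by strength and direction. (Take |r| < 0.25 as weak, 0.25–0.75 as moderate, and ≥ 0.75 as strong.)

r = 0.805 > 0 so the relationship is positive.
|r| = 0.805, which falls in the strong range.

strong positive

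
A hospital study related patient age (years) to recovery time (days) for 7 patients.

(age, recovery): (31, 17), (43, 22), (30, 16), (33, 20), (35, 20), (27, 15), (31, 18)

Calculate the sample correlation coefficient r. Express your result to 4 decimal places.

n = 7, Σx = 230, Σy = 128, Σx² = 7714, Σy² = 2378, Σxy = 4276
nΣxy − ΣxΣy = 29932 − 29440 = 492
nΣx² − (Σx)² = 53998 − 52900 = 1098; nΣy² − (Σy)² = 16646 − 16384 = 262
r = 492 / √(1098 × 262) = 492 / 536.3544 ≈ 0.9173

0.9173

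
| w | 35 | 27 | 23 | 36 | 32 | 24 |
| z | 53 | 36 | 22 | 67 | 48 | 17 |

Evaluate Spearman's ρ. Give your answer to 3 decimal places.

Rank w: 5, 3, 1, 6, 4, 2
Rank z: 5, 3, 2, 6, 4, 1
d = rank(w) − rank(z): 0, 0, -1, 0, 0, 1; Σd² = 2
ρ = 1 − 6Σd² / [n(n²−1)] = 1 − 6×2 / (6×35) = 1 − 12/210 ≈ 0.943

0.943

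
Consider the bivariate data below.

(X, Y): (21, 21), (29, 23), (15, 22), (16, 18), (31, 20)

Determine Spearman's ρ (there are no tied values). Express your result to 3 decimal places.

Rank X: 3, 4, 1, 2, 5
Rank Y: 3, 5, 4, 1, 2
d = rank(X) − rank(Y): 0, -1, -3, 1, 3; Σd² = 20
ρ = 1 − 6Σd² / [n(n²−1)] = 1 − 6×20 / (5×24) = 1 − 120/120 ≈ 0.000

0.000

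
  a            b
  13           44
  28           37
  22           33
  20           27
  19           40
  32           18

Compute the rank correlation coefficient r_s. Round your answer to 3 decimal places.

-0.771

Rank a: 1, 5, 4, 3, 2, 6
Rank b: 6, 4, 3, 2, 5, 1
d = rank(a) − rank(b): -5, 1, 1, 1, -3, 5; Σd² = 62
ρ = 1 − 6Σd² / [n(n²−1)] = 1 − 6×62 / (6×35) = 1 − 372/210 ≈ -0.771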